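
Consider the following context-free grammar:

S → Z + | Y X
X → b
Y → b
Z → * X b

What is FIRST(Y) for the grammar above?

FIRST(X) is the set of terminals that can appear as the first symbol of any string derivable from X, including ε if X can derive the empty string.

We compute FIRST(Y) using the standard algorithm.
FIRST(S) = {*, b}
FIRST(X) = {b}
FIRST(Y) = {b}
FIRST(Z) = {*}
Therefore, FIRST(Y) = {b}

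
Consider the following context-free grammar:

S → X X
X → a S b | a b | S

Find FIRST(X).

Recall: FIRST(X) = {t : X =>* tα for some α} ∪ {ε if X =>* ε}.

We compute FIRST(X) using the standard algorithm.
FIRST(S) = {a}
FIRST(X) = {a}
Therefore, FIRST(X) = {a}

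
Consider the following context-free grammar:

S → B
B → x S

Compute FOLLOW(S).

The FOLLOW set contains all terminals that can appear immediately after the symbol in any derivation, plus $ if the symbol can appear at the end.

We compute FOLLOW(S) using the standard algorithm.
FOLLOW(S) starts with {$}.
FIRST(B) = {x}
FIRST(S) = {x}
FOLLOW(B) = {$}
FOLLOW(S) = {$}
Therefore, FOLLOW(S) = {$}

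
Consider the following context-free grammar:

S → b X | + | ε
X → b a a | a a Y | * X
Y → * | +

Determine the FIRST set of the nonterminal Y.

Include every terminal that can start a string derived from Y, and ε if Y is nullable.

We compute FIRST(Y) using the standard algorithm.
FIRST(S) = {+, b, ε}
FIRST(X) = {*, a, b}
FIRST(Y) = {*, +}
Therefore, FIRST(Y) = {*, +}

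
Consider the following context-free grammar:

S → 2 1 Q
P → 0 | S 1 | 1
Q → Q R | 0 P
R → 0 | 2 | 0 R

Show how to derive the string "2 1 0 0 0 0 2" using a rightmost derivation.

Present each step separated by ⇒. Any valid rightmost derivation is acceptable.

S ⇒ 2 1 Q ⇒ 2 1 Q R ⇒ 2 1 Q 0 R ⇒ 2 1 Q 0 0 R ⇒ 2 1 Q 0 0 2 ⇒ 2 1 0 P 0 0 2 ⇒ 2 1 0 0 0 0 2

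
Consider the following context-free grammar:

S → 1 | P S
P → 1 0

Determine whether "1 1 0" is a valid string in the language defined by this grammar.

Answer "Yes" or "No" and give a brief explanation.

No - no valid derivation exists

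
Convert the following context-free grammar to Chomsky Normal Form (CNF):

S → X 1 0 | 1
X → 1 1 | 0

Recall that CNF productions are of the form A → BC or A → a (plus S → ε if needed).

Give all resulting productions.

T1 → 1; T0 → 0; S → 1; X → 0; S → X X0; X0 → T1 T0; X → T1 T1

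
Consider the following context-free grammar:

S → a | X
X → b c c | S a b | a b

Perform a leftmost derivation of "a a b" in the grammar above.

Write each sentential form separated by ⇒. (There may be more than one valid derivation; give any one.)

S ⇒ X ⇒ S a b ⇒ a a b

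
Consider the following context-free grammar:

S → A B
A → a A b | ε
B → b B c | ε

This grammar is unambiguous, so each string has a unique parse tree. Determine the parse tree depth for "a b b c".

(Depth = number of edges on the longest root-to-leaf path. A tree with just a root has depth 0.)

3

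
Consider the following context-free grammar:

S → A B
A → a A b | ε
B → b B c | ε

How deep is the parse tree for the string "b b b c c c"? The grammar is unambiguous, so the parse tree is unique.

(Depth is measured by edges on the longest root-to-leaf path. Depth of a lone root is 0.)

5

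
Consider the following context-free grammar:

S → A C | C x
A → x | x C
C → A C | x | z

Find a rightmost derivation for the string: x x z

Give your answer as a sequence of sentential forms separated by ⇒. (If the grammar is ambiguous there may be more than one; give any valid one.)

S ⇒ A C ⇒ A z ⇒ x C z ⇒ x x z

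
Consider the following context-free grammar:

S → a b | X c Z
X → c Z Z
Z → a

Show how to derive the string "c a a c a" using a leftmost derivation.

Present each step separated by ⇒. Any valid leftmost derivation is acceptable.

S ⇒ X c Z ⇒ c Z Z c Z ⇒ c a Z c Z ⇒ c a a c Z ⇒ c a a c a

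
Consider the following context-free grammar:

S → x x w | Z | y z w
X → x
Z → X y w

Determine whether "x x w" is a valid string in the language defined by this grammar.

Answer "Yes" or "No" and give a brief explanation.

Yes - a valid derivation exists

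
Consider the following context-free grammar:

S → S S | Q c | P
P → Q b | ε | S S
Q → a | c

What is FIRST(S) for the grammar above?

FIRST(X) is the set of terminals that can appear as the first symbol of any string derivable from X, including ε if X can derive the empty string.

We compute FIRST(S) using the standard algorithm.
FIRST(P) = {a, c, ε}
FIRST(Q) = {a, c}
FIRST(S) = {a, c, ε}
Therefore, FIRST(S) = {a, c, ε}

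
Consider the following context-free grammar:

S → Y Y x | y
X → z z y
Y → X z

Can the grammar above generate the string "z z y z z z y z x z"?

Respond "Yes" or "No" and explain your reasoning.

No - no valid derivation exists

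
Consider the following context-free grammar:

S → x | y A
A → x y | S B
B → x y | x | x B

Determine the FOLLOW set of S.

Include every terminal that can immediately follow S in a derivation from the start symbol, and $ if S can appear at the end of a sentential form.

We compute FOLLOW(S) using the standard algorithm.
FOLLOW(S) starts with {$}.
FIRST(A) = {x, y}
FIRST(B) = {x}
FIRST(S) = {x, y}
FOLLOW(A) = {$, x}
FOLLOW(B) = {$, x}
FOLLOW(S) = {$, x}
Therefore, FOLLOW(S) = {$, x}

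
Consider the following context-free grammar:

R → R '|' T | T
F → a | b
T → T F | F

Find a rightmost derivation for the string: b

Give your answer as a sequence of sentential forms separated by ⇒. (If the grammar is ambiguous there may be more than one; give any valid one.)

R ⇒ T ⇒ F ⇒ b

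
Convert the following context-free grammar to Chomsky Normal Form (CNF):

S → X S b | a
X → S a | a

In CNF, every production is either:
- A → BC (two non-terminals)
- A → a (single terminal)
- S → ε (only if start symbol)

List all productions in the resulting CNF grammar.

TB → b; S → a; TA → a; X → a; S → X X0; X0 → S TB; X → S TA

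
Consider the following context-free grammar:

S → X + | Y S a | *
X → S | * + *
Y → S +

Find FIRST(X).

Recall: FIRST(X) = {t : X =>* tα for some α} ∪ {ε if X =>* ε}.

We compute FIRST(X) using the standard algorithm.
FIRST(S) = {*}
FIRST(X) = {*}
FIRST(Y) = {*}
Therefore, FIRST(X) = {*}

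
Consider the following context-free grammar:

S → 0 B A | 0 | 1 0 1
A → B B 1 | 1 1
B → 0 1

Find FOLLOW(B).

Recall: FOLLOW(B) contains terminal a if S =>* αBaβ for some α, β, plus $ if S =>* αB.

We compute FOLLOW(B) using the standard algorithm.
FOLLOW(S) starts with {$}.
FIRST(A) = {0, 1}
FIRST(B) = {0}
FIRST(S) = {0, 1}
FOLLOW(A) = {$}
FOLLOW(B) = {0, 1}
FOLLOW(S) = {$}
Therefore, FOLLOW(B) = {0, 1}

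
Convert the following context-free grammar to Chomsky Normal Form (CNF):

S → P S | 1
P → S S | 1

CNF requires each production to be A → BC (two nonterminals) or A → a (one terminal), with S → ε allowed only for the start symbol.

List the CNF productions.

S → 1; P → 1; S → P S; P → S S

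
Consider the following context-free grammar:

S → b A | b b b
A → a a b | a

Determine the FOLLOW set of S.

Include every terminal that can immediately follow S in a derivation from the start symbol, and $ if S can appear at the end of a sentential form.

We compute FOLLOW(S) using the standard algorithm.
FOLLOW(S) starts with {$}.
FIRST(A) = {a}
FIRST(S) = {b}
FOLLOW(A) = {$}
FOLLOW(S) = {$}
Therefore, FOLLOW(S) = {$}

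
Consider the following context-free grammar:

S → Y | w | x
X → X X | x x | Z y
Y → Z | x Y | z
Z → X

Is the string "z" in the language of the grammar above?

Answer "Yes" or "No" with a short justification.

Yes - a valid derivation exists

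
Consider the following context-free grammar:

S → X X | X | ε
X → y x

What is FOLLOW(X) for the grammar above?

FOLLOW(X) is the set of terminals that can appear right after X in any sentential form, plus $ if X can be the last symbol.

We compute FOLLOW(X) using the standard algorithm.
FOLLOW(S) starts with {$}.
FIRST(S) = {y, ε}
FIRST(X) = {y}
FOLLOW(S) = {$}
FOLLOW(X) = {$, y}
Therefore, FOLLOW(X) = {$, y}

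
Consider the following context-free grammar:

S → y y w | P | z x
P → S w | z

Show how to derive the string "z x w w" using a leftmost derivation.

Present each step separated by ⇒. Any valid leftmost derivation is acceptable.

S ⇒ P ⇒ S w ⇒ P w ⇒ S w w ⇒ z x w w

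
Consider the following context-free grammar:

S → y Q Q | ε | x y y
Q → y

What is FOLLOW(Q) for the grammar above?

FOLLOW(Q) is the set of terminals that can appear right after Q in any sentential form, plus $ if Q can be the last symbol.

We compute FOLLOW(Q) using the standard algorithm.
FOLLOW(S) starts with {$}.
FIRST(Q) = {y}
FIRST(S) = {x, y, ε}
FOLLOW(Q) = {$, y}
FOLLOW(S) = {$}
Therefore, FOLLOW(Q) = {$, y}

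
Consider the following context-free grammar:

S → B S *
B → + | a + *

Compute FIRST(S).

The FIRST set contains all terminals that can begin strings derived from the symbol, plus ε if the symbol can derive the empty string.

We compute FIRST(S) using the standard algorithm.
FIRST(B) = {+, a}
FIRST(S) = {+, a}
Therefore, FIRST(S) = {+, a}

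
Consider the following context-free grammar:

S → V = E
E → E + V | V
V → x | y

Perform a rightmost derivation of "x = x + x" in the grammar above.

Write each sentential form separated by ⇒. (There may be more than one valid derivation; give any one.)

S ⇒ V = E ⇒ V = E + V ⇒ V = E + x ⇒ V = V + x ⇒ V = x + x ⇒ x = x + x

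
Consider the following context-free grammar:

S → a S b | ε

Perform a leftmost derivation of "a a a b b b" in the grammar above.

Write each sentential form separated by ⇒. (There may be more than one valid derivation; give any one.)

S ⇒ a S b ⇒ a a S b b ⇒ a a a S b b b ⇒ a a a b b b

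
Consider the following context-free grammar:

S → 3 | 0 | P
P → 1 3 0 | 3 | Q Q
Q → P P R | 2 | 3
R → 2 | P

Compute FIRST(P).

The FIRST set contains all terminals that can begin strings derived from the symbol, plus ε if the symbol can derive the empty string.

We compute FIRST(P) using the standard algorithm.
FIRST(P) = {1, 2, 3}
FIRST(Q) = {1, 2, 3}
FIRST(R) = {1, 2, 3}
FIRST(S) = {0, 1, 2, 3}
Therefore, FIRST(P) = {1, 2, 3}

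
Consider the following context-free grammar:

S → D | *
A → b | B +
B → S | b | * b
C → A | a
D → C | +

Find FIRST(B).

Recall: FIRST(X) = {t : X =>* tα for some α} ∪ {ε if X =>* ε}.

We compute FIRST(B) using the standard algorithm.
FIRST(A) = {*, +, a, b}
FIRST(B) = {*, +, a, b}
FIRST(C) = {*, +, a, b}
FIRST(D) = {*, +, a, b}
FIRST(S) = {*, +, a, b}
Therefore, FIRST(B) = {*, +, a, b}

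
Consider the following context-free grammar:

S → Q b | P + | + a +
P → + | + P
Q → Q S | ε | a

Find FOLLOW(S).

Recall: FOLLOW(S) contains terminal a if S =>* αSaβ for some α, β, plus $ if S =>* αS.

We compute FOLLOW(S) using the standard algorithm.
FOLLOW(S) starts with {$}.
FIRST(P) = {+}
FIRST(Q) = {+, a, b, ε}
FIRST(S) = {+, a, b}
FOLLOW(P) = {+}
FOLLOW(Q) = {+, a, b}
FOLLOW(S) = {$, +, a, b}
Therefore, FOLLOW(S) = {$, +, a, b}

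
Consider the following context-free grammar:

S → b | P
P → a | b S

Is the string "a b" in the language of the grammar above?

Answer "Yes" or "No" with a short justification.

No - no valid derivation exists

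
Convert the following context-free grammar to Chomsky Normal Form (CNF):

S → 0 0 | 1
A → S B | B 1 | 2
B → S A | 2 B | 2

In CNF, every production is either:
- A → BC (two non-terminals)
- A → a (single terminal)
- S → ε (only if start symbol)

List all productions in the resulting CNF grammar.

T0 → 0; S → 1; T1 → 1; A → 2; T2 → 2; B → 2; S → T0 T0; A → S B; A → B T1; B → S A; B → T2 B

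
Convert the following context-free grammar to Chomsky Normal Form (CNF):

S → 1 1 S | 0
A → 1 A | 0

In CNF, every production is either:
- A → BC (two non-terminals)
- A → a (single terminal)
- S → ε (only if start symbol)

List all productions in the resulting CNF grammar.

T1 → 1; S → 0; A → 0; S → T1 X0; X0 → T1 S; A → T1 A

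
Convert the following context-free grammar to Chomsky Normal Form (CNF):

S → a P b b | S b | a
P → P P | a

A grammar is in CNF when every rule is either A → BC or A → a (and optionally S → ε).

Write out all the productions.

TA → a; TB → b; S → a; P → a; S → TA X0; X0 → P X1; X1 → TB TB; S → S TB; P → P P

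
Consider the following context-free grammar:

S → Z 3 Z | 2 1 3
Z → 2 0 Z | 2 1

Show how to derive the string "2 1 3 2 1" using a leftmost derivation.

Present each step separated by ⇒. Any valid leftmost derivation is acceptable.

S ⇒ Z 3 Z ⇒ 2 1 3 Z ⇒ 2 1 3 2 1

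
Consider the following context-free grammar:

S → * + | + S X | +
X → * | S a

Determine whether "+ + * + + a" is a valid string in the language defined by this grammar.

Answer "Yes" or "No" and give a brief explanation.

No - no valid derivation exists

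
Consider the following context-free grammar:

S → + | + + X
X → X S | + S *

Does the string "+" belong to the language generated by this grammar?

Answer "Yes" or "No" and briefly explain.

Yes - a valid derivation exists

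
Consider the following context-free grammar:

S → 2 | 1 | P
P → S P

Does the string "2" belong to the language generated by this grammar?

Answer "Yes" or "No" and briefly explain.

Yes - a valid derivation exists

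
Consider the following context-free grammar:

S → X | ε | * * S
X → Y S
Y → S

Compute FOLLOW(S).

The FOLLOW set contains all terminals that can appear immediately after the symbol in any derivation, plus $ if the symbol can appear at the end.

We compute FOLLOW(S) using the standard algorithm.
FOLLOW(S) starts with {$}.
FIRST(S) = {*, ε}
FIRST(X) = {*, ε}
FIRST(Y) = {*, ε}
FOLLOW(S) = {$, *}
FOLLOW(X) = {$, *}
FOLLOW(Y) = {$, *}
Therefore, FOLLOW(S) = {$, *}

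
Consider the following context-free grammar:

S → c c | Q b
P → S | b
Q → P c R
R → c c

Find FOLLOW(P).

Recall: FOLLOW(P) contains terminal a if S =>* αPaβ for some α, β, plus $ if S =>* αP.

We compute FOLLOW(P) using the standard algorithm.
FOLLOW(S) starts with {$}.
FIRST(P) = {b, c}
FIRST(Q) = {b, c}
FIRST(R) = {c}
FIRST(S) = {b, c}
FOLLOW(P) = {c}
FOLLOW(Q) = {b}
FOLLOW(R) = {b}
FOLLOW(S) = {$, c}
Therefore, FOLLOW(P) = {c}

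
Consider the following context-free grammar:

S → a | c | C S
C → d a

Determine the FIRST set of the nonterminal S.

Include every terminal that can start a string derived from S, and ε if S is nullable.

We compute FIRST(S) using the standard algorithm.
FIRST(C) = {d}
FIRST(S) = {a, c, d}
Therefore, FIRST(S) = {a, c, d}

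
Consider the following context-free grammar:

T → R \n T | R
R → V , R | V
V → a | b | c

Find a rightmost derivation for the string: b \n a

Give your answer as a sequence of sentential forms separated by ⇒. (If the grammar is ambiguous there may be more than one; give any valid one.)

T ⇒ R \n T ⇒ R \n R ⇒ R \n V ⇒ R \n a ⇒ V \n a ⇒ b \n a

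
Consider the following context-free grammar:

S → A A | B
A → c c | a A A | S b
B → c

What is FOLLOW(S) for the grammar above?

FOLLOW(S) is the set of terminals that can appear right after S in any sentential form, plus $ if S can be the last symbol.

We compute FOLLOW(S) using the standard algorithm.
FOLLOW(S) starts with {$}.
FIRST(A) = {a, c}
FIRST(B) = {c}
FIRST(S) = {a, c}
FOLLOW(A) = {$, a, b, c}
FOLLOW(B) = {$, b}
FOLLOW(S) = {$, b}
Therefore, FOLLOW(S) = {$, b}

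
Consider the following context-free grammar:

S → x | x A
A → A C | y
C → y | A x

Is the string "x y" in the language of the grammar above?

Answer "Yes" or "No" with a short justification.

Yes - a valid derivation exists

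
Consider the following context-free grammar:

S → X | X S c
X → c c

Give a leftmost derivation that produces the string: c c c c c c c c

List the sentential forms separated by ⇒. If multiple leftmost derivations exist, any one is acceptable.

S ⇒ X S c ⇒ c c S c ⇒ c c X S c c ⇒ c c c c S c c ⇒ c c c c X c c ⇒ c c c c c c c c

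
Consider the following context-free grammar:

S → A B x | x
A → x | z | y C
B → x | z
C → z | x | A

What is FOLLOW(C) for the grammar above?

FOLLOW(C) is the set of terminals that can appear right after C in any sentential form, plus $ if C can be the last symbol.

We compute FOLLOW(C) using the standard algorithm.
FOLLOW(S) starts with {$}.
FIRST(A) = {x, y, z}
FIRST(B) = {x, z}
FIRST(C) = {x, y, z}
FIRST(S) = {x, y, z}
FOLLOW(A) = {x, z}
FOLLOW(B) = {x}
FOLLOW(C) = {x, z}
FOLLOW(S) = {$}
Therefore, FOLLOW(C) = {x, z}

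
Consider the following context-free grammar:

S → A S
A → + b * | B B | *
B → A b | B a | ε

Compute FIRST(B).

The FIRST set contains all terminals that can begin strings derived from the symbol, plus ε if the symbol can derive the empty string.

We compute FIRST(B) using the standard algorithm.
FIRST(A) = {*, +, a, b, ε}
FIRST(B) = {*, +, a, b, ε}
FIRST(S) = {*, +, a, b}
Therefore, FIRST(B) = {*, +, a, b, ε}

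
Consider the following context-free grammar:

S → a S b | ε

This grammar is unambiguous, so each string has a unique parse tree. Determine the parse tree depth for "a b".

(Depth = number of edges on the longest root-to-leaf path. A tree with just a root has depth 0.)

2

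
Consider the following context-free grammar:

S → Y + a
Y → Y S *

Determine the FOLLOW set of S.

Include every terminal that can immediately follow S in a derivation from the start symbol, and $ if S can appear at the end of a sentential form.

We compute FOLLOW(S) using the standard algorithm.
FOLLOW(S) starts with {$}.
FIRST(S) = {}
FIRST(Y) = {}
FOLLOW(S) = {$, *}
FOLLOW(Y) = {+}
Therefore, FOLLOW(S) = {$, *}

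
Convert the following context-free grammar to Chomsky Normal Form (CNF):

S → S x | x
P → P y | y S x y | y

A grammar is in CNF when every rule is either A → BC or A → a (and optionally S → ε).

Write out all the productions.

TX → x; S → x; TY → y; P → y; S → S TX; P → P TY; P → TY X0; X0 → S X1; X1 → TX TY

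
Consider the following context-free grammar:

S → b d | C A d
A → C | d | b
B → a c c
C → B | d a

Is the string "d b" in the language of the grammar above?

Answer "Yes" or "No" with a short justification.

No - no valid derivation exists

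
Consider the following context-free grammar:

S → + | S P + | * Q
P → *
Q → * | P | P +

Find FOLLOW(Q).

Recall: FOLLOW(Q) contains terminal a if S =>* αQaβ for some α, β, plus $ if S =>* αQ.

We compute FOLLOW(Q) using the standard algorithm.
FOLLOW(S) starts with {$}.
FIRST(P) = {*}
FIRST(Q) = {*}
FIRST(S) = {*, +}
FOLLOW(P) = {$, *, +}
FOLLOW(Q) = {$, *}
FOLLOW(S) = {$, *}
Therefore, FOLLOW(Q) = {$, *}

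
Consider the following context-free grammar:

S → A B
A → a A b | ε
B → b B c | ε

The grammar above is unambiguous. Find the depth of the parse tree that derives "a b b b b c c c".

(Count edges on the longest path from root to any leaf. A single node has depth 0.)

5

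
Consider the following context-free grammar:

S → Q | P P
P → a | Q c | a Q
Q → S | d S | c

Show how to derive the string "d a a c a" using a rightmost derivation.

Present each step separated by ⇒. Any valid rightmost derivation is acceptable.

S ⇒ P P ⇒ P a ⇒ Q c a ⇒ d S c a ⇒ d P P c a ⇒ d P a c a ⇒ d a a c a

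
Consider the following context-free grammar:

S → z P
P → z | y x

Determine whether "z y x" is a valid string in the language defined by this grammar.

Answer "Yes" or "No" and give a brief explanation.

Yes - a valid derivation exists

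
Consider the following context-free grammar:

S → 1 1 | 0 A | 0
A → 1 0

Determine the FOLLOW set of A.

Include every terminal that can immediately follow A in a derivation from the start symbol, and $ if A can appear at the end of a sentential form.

We compute FOLLOW(A) using the standard algorithm.
FOLLOW(S) starts with {$}.
FIRST(A) = {1}
FIRST(S) = {0, 1}
FOLLOW(A) = {$}
FOLLOW(S) = {$}
Therefore, FOLLOW(A) = {$}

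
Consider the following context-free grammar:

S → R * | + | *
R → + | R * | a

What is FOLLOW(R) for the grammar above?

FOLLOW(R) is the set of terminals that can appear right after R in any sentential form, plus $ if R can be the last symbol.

We compute FOLLOW(R) using the standard algorithm.
FOLLOW(S) starts with {$}.
FIRST(R) = {+, a}
FIRST(S) = {*, +, a}
FOLLOW(R) = {*}
FOLLOW(S) = {$}
Therefore, FOLLOW(R) = {*}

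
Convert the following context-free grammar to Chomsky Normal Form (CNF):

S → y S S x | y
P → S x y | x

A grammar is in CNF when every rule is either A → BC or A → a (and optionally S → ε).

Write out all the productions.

TY → y; TX → x; S → y; P → x; S → TY X0; X0 → S X1; X1 → S TX; P → S X2; X2 → TX TY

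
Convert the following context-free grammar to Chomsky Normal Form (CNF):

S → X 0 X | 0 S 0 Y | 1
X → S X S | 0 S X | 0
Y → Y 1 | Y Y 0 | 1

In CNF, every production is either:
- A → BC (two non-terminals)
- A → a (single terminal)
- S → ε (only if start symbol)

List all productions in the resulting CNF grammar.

T0 → 0; S → 1; X → 0; T1 → 1; Y → 1; S → X X0; X0 → T0 X; S → T0 X1; X1 → S X2; X2 → T0 Y; X → S X3; X3 → X S; X → T0 X4; X4 → S X; Y → Y T1; Y → Y X5; X5 → Y T0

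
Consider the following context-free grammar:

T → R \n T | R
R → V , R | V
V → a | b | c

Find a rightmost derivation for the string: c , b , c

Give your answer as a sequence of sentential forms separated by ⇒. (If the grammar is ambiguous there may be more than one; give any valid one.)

T ⇒ R ⇒ V , R ⇒ V , V , R ⇒ V , V , V ⇒ V , V , c ⇒ V , b , c ⇒ c , b , c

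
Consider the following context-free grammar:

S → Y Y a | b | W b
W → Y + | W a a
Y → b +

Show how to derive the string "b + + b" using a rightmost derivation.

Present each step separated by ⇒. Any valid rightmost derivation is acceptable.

S ⇒ W b ⇒ Y + b ⇒ b + + b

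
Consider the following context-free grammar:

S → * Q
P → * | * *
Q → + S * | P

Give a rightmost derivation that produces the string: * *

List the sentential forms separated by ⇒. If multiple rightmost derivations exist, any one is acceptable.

S ⇒ * Q ⇒ * P ⇒ * *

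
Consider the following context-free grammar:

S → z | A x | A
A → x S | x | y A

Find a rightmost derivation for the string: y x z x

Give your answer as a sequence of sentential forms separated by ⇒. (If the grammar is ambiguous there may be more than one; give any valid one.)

S ⇒ A x ⇒ y A x ⇒ y x S x ⇒ y x z x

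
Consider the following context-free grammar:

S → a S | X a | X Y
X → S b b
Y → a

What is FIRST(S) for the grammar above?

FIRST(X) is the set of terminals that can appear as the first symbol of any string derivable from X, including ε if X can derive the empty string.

We compute FIRST(S) using the standard algorithm.
FIRST(S) = {a}
FIRST(X) = {a}
FIRST(Y) = {a}
Therefore, FIRST(S) = {a}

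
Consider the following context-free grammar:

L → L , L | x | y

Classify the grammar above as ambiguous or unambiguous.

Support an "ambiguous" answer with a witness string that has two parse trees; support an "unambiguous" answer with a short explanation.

Ambiguous - the string 'x , x , x , x , x , y' has two distinct parse trees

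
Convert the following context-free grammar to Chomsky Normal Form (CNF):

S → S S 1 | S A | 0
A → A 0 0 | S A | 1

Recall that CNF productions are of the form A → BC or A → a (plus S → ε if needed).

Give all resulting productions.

T1 → 1; S → 0; T0 → 0; A → 1; S → S X0; X0 → S T1; S → S A; A → A X1; X1 → T0 T0; A → S A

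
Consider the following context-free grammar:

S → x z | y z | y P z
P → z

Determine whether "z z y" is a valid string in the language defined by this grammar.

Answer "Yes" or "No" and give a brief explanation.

No - no valid derivation exists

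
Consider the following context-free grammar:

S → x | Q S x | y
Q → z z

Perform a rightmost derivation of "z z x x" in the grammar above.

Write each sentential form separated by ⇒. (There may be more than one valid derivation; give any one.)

S ⇒ Q S x ⇒ Q x x ⇒ z z x x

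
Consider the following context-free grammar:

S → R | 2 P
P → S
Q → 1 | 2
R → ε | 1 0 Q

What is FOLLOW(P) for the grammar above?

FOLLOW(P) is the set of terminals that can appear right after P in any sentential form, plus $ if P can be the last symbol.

We compute FOLLOW(P) using the standard algorithm.
FOLLOW(S) starts with {$}.
FIRST(P) = {1, 2, ε}
FIRST(Q) = {1, 2}
FIRST(R) = {1, ε}
FIRST(S) = {1, 2, ε}
FOLLOW(P) = {$}
FOLLOW(Q) = {$}
FOLLOW(R) = {$}
FOLLOW(S) = {$}
Therefore, FOLLOW(P) = {$}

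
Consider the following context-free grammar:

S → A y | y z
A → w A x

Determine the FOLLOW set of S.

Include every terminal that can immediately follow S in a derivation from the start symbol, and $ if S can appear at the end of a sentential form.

We compute FOLLOW(S) using the standard algorithm.
FOLLOW(S) starts with {$}.
FIRST(A) = {w}
FIRST(S) = {w, y}
FOLLOW(A) = {x, y}
FOLLOW(S) = {$}
Therefore, FOLLOW(S) = {$}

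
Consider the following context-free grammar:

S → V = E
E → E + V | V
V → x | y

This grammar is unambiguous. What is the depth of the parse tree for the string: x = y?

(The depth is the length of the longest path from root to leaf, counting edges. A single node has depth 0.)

3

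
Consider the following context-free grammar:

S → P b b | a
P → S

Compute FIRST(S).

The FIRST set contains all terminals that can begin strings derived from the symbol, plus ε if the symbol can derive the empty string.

We compute FIRST(S) using the standard algorithm.
FIRST(P) = {a}
FIRST(S) = {a}
Therefore, FIRST(S) = {a}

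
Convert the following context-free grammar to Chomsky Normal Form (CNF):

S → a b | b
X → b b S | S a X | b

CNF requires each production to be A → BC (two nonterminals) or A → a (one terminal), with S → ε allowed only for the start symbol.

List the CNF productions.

TA → a; TB → b; S → b; X → b; S → TA TB; X → TB X0; X0 → TB S; X → S X1; X1 → TA X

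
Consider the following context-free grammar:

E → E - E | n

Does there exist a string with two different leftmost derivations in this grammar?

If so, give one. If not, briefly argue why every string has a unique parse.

Yes - the string 'n - n - n - n - n - n' has two distinct leftmost derivations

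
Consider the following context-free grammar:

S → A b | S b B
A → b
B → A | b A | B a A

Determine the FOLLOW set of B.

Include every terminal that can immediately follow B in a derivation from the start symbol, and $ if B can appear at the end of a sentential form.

We compute FOLLOW(B) using the standard algorithm.
FOLLOW(S) starts with {$}.
FIRST(A) = {b}
FIRST(B) = {b}
FIRST(S) = {b}
FOLLOW(A) = {$, a, b}
FOLLOW(B) = {$, a, b}
FOLLOW(S) = {$, b}
Therefore, FOLLOW(B) = {$, a, b}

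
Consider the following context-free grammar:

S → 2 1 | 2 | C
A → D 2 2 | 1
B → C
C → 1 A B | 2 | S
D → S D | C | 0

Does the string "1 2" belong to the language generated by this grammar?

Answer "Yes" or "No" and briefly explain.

No - no valid derivation exists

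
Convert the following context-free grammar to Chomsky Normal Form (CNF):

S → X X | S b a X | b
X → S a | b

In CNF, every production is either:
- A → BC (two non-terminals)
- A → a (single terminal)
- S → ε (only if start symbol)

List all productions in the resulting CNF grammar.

TB → b; TA → a; S → b; X → b; S → X X; S → S X0; X0 → TB X1; X1 → TA X; X → S TA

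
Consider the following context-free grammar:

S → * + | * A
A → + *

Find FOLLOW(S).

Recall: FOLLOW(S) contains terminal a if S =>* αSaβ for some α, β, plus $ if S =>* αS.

We compute FOLLOW(S) using the standard algorithm.
FOLLOW(S) starts with {$}.
FIRST(A) = {+}
FIRST(S) = {*}
FOLLOW(A) = {$}
FOLLOW(S) = {$}
Therefore, FOLLOW(S) = {$}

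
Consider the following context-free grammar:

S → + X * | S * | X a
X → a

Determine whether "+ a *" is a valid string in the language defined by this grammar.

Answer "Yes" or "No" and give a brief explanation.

Yes - a valid derivation exists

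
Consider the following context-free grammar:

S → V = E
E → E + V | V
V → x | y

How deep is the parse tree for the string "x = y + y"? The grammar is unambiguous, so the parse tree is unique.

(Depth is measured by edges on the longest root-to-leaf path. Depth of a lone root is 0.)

4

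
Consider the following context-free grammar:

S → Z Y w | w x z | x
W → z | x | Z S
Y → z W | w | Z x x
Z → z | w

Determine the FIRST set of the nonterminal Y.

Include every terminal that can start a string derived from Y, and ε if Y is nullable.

We compute FIRST(Y) using the standard algorithm.
FIRST(S) = {w, x, z}
FIRST(W) = {w, x, z}
FIRST(Y) = {w, z}
FIRST(Z) = {w, z}
Therefore, FIRST(Y) = {w, z}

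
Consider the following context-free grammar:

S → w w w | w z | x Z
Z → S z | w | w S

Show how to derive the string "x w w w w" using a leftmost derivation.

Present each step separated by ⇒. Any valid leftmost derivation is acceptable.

S ⇒ x Z ⇒ x w S ⇒ x w w w w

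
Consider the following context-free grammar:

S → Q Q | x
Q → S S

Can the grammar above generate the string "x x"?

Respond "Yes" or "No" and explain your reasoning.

No - no valid derivation exists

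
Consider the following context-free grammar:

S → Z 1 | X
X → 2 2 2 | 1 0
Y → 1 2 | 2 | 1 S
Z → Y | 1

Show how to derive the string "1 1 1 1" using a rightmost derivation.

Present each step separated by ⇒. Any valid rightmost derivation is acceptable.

S ⇒ Z 1 ⇒ Y 1 ⇒ 1 S 1 ⇒ 1 Z 1 1 ⇒ 1 1 1 1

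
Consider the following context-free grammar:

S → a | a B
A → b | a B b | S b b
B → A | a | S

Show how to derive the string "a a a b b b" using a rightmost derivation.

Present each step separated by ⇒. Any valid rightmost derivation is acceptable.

S ⇒ a B ⇒ a A ⇒ a a B b ⇒ a a A b ⇒ a a S b b b ⇒ a a a b b b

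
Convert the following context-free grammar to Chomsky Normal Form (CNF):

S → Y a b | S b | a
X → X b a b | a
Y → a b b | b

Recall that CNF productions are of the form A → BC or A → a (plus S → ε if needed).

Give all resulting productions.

TA → a; TB → b; S → a; X → a; Y → b; S → Y X0; X0 → TA TB; S → S TB; X → X X1; X1 → TB X2; X2 → TA TB; Y → TA X3; X3 → TB TB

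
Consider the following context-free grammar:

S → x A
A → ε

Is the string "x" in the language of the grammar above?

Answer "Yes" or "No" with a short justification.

Yes - a valid derivation exists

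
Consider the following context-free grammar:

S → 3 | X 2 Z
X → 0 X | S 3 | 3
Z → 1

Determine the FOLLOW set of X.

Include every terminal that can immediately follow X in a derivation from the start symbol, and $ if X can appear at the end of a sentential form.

We compute FOLLOW(X) using the standard algorithm.
FOLLOW(S) starts with {$}.
FIRST(S) = {0, 3}
FIRST(X) = {0, 3}
FIRST(Z) = {1}
FOLLOW(S) = {$, 3}
FOLLOW(X) = {2}
FOLLOW(Z) = {$, 3}
Therefore, FOLLOW(X) = {2}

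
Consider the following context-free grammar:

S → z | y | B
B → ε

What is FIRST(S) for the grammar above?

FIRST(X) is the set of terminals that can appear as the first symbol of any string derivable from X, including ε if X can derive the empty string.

We compute FIRST(S) using the standard algorithm.
FIRST(B) = {ε}
FIRST(S) = {y, z, ε}
Therefore, FIRST(S) = {y, z, ε}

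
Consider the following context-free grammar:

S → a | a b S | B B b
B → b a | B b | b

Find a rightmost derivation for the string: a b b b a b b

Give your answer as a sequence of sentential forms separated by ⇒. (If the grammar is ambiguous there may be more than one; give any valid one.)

S ⇒ a b S ⇒ a b B B b ⇒ a b B B b b ⇒ a b B b a b b ⇒ a b b b a b b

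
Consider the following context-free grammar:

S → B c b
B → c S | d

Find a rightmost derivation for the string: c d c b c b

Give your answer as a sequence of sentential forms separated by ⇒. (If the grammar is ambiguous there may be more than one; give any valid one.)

S ⇒ B c b ⇒ c S c b ⇒ c B c b c b ⇒ c d c b c b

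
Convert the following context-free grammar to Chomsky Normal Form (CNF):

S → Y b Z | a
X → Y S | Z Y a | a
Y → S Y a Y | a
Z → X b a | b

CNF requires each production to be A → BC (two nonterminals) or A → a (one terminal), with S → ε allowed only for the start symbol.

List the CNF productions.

TB → b; S → a; TA → a; X → a; Y → a; Z → b; S → Y X0; X0 → TB Z; X → Y S; X → Z X1; X1 → Y TA; Y → S X2; X2 → Y X3; X3 → TA Y; Z → X X4; X4 → TB TA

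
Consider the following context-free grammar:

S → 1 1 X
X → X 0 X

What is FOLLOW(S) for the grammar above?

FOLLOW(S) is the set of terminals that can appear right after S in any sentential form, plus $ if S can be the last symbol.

We compute FOLLOW(S) using the standard algorithm.
FOLLOW(S) starts with {$}.
FIRST(S) = {1}
FIRST(X) = {}
FOLLOW(S) = {$}
FOLLOW(X) = {$, 0}
Therefore, FOLLOW(S) = {$}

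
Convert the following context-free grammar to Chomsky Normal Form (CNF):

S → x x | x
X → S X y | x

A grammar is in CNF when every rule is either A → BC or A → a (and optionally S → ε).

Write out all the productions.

TX → x; S → x; TY → y; X → x; S → TX TX; X → S X0; X0 → X TY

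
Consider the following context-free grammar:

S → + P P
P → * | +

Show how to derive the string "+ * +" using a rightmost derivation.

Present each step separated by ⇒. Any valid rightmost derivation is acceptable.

S ⇒ + P P ⇒ + P + ⇒ + * +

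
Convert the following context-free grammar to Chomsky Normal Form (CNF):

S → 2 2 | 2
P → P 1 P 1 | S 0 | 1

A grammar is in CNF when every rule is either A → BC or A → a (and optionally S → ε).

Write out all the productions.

T2 → 2; S → 2; T1 → 1; T0 → 0; P → 1; S → T2 T2; P → P X0; X0 → T1 X1; X1 → P T1; P → S T0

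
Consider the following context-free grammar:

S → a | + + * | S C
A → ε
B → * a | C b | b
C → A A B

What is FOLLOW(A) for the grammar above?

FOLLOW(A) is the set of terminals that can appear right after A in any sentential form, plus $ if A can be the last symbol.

We compute FOLLOW(A) using the standard algorithm.
FOLLOW(S) starts with {$}.
FIRST(A) = {ε}
FIRST(B) = {*, b}
FIRST(C) = {*, b}
FIRST(S) = {+, a}
FOLLOW(A) = {*, b}
FOLLOW(B) = {$, *, b}
FOLLOW(C) = {$, *, b}
FOLLOW(S) = {$, *, b}
Therefore, FOLLOW(A) = {*, b}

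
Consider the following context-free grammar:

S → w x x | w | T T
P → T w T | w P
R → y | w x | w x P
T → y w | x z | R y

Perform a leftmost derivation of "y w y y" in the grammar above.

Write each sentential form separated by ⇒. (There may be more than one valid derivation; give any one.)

S ⇒ T T ⇒ y w T ⇒ y w R y ⇒ y w y y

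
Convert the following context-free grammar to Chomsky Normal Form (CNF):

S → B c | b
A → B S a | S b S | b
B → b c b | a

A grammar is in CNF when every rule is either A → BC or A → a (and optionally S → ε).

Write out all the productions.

TC → c; S → b; TA → a; TB → b; A → b; B → a; S → B TC; A → B X0; X0 → S TA; A → S X1; X1 → TB S; B → TB X2; X2 → TC TB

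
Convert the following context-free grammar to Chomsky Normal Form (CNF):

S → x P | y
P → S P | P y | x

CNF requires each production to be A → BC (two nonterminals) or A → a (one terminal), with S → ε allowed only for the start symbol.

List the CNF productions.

TX → x; S → y; TY → y; P → x; S → TX P; P → S P; P → P TY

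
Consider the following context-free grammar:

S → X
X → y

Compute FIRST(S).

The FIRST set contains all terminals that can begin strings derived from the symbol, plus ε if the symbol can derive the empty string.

We compute FIRST(S) using the standard algorithm.
FIRST(S) = {y}
FIRST(X) = {y}
Therefore, FIRST(S) = {y}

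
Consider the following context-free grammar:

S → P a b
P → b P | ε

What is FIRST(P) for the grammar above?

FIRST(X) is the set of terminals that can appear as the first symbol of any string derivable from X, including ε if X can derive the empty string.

We compute FIRST(P) using the standard algorithm.
FIRST(P) = {b, ε}
FIRST(S) = {a, b}
Therefore, FIRST(P) = {b, ε}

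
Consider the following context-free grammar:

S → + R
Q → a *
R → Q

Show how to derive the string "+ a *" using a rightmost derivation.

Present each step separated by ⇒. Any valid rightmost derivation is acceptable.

S ⇒ + R ⇒ + Q ⇒ + a *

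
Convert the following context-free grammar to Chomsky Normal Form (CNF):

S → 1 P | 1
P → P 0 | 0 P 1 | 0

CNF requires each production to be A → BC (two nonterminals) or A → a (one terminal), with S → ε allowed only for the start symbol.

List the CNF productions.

T1 → 1; S → 1; T0 → 0; P → 0; S → T1 P; P → P T0; P → T0 X0; X0 → P T1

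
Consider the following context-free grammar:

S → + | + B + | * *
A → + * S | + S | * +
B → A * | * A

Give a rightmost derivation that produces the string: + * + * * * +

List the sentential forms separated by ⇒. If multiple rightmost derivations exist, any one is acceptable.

S ⇒ + B + ⇒ + * A + ⇒ + * + * S + ⇒ + * + * * * +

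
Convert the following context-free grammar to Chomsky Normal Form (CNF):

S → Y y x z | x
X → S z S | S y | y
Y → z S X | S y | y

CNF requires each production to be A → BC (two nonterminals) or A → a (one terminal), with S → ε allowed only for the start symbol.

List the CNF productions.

TY → y; TX → x; TZ → z; S → x; X → y; Y → y; S → Y X0; X0 → TY X1; X1 → TX TZ; X → S X2; X2 → TZ S; X → S TY; Y → TZ X3; X3 → S X; Y → S TY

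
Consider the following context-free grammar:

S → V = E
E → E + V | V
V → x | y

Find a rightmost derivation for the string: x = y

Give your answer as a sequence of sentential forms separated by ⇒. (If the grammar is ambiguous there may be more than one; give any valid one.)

S ⇒ V = E ⇒ V = V ⇒ V = y ⇒ x = y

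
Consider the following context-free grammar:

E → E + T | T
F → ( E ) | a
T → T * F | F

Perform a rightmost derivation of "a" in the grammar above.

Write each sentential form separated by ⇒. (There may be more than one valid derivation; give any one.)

E ⇒ T ⇒ F ⇒ a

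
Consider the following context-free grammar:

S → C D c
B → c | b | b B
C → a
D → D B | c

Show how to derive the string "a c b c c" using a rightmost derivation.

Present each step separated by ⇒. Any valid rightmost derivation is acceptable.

S ⇒ C D c ⇒ C D B c ⇒ C D b B c ⇒ C D b c c ⇒ C c b c c ⇒ a c b c c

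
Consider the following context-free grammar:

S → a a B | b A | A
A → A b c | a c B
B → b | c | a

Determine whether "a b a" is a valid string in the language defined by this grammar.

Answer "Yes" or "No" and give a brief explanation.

No - no valid derivation exists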